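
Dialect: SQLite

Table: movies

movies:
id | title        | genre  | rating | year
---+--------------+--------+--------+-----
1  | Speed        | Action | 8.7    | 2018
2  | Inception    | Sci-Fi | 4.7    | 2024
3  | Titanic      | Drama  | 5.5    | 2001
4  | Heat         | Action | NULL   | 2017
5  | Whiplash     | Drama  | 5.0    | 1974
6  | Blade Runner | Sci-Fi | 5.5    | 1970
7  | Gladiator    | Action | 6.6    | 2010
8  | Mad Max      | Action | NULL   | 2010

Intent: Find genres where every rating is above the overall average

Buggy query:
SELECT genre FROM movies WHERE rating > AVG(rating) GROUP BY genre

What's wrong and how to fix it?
Bug: WHERE evaluates per row before aggregation, so AVG() is unavailable

Fix: Compute the overall average in a scalar subquery and compare each group's MIN against it in HAVING

Corrected query:
SELECT genre FROM movies GROUP BY genre HAVING MIN(rating) > (SELECT AVG(rating) FROM movies)

Result:
genre 
------
Action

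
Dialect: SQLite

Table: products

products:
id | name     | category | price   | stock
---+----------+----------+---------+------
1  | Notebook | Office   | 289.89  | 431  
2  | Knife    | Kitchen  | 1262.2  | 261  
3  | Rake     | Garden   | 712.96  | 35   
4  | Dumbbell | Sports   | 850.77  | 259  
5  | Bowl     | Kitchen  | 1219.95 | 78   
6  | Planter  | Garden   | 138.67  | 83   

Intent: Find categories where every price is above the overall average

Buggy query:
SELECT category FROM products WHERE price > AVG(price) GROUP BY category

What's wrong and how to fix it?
Bug: WHERE evaluates per row before aggregation, so AVG() is unavailable

Fix: Use a subquery for AVG and a HAVING MIN(...) filter so the condition holds for every row in the group

Corrected query:
SELECT category FROM products GROUP BY category HAVING MIN(price) > (SELECT AVG(price) FROM products)

Result:
category
--------
Kitchen 
Sports  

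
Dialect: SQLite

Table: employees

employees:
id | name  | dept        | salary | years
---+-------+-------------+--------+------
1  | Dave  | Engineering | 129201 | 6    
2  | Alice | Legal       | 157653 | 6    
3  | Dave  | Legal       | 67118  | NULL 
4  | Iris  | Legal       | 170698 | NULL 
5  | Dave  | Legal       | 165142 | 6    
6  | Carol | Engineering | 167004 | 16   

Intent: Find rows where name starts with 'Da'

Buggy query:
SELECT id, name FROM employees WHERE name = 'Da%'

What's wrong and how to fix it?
Bug: Wildcards only work with LIKE; '=' treats '%' as a literal character

Fix: Replace '=' with LIKE so 'Da%' is treated as a pattern

Corrected query:
SELECT id, name FROM employees WHERE name LIKE 'Da%'

Result:
id | name
---+-----
1  | Dave
3  | Dave
5  | Dave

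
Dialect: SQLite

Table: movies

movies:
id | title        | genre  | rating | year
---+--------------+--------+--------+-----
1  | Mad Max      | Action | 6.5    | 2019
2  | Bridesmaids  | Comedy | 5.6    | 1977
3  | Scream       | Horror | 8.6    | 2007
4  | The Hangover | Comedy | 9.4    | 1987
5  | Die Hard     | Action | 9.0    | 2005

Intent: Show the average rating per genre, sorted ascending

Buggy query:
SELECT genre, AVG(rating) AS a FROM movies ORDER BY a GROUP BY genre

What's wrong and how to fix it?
Bug: ORDER BY appears before GROUP BY; SQL clause order requires GROUP BY first

Fix: Reorder: SELECT … FROM … GROUP BY … ORDER BY …

Corrected query:
SELECT genre, AVG(rating) AS a FROM movies GROUP BY genre ORDER BY a

Result:
genre  | a   
-------+-----
Comedy | 7.5 
Action | 7.75
Horror | 8.6 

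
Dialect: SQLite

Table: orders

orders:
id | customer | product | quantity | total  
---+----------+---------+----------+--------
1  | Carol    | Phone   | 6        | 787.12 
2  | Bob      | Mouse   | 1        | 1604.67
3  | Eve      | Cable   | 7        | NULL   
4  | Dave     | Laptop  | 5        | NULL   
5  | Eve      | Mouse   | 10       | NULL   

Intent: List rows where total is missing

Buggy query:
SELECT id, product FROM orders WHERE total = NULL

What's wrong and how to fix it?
Bug: Comparing to NULL with '=' never matches; NULL = NULL is unknown, not true

Fix: Replace '= NULL' with 'IS NULL'

Corrected query:
SELECT id, product FROM orders WHERE total IS NULL

Result:
id | product
---+--------
3  | Cable  
4  | Laptop 
5  | Mouse  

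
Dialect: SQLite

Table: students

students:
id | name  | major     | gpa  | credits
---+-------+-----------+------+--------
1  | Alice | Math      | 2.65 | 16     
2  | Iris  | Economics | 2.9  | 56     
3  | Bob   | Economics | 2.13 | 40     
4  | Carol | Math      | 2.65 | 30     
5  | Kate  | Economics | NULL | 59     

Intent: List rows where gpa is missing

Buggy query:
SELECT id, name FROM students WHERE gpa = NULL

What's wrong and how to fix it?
Bug: Comparing to NULL with '=' never matches; NULL = NULL is unknown, not true

Fix: Replace '= NULL' with 'IS NULL'

Corrected query:
SELECT id, name FROM students WHERE gpa IS NULL

Result:
id | name
---+-----
5  | Kate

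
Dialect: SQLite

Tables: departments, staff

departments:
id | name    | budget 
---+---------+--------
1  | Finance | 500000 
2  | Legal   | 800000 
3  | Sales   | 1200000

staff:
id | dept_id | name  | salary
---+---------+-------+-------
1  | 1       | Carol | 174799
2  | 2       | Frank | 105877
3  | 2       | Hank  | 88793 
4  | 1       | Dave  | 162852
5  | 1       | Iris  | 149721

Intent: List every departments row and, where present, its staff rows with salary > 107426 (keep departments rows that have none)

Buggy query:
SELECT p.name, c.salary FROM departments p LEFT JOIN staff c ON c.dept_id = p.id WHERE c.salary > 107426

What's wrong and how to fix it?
Bug: Filtering c.salary in WHERE discards the NULL rows produced by LEFT JOIN, turning it into an inner join

Fix: Put 'c.salary > 107426' in the JOIN's ON clause instead of WHERE

Corrected query:
SELECT p.name, c.salary FROM departments p LEFT JOIN staff c ON c.dept_id = p.id AND c.salary > 107426

Result:
name    | salary
--------+-------
Finance | 149721
Finance | 162852
Finance | 174799
Legal   | NULL  
Sales   | NULL  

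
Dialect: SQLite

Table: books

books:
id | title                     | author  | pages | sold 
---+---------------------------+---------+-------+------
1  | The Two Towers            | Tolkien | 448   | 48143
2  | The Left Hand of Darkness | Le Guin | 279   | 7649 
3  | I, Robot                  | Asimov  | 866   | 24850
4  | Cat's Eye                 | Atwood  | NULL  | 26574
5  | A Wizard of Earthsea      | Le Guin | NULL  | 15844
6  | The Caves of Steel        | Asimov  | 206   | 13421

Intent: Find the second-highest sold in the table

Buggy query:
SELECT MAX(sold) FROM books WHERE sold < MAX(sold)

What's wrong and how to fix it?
Bug: The inner MAX is an aggregate inside WHERE, which is not allowed

Fix: Put the inner MAX in a scalar subquery

Corrected query:
SELECT MAX(sold) FROM books WHERE sold < (SELECT MAX(sold) FROM books)

Result:
MAX(sold)
---------
26574    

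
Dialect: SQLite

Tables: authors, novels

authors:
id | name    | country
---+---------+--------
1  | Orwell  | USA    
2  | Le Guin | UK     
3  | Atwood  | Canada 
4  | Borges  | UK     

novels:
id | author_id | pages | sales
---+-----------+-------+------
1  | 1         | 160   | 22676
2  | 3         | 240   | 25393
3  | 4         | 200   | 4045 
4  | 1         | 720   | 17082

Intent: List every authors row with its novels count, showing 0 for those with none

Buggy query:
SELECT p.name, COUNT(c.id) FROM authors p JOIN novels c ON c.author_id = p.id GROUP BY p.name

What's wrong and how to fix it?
Bug: An inner join excludes parents with zero children

Fix: Switch to LEFT JOIN to retain unmatched parent rows

Corrected query:
SELECT p.name, COUNT(c.id) FROM authors p LEFT JOIN novels c ON c.author_id = p.id GROUP BY p.name

Result:
name    | COUNT(c.id)
--------+------------
Atwood  | 1          
Borges  | 1          
Le Guin | 0          
Orwell  | 2          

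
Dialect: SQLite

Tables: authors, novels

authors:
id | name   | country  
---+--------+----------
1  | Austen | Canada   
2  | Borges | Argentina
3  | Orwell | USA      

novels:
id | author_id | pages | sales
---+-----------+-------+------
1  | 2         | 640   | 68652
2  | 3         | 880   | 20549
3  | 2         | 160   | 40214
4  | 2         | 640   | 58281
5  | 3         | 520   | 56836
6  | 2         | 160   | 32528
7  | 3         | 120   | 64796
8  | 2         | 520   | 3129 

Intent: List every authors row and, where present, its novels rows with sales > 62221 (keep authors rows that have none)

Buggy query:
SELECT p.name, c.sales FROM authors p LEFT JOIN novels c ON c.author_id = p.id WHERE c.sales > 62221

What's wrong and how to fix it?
Bug: A WHERE condition on the right-hand table after LEFT JOIN drops unmatched parents

Fix: Move the right-table condition into the ON clause so unmatched parents are kept

Corrected query:
SELECT p.name, c.sales FROM authors p LEFT JOIN novels c ON c.author_id = p.id AND c.sales > 62221

Result:
name   | sales
-------+------
Austen | NULL 
Borges | 68652
Orwell | 64796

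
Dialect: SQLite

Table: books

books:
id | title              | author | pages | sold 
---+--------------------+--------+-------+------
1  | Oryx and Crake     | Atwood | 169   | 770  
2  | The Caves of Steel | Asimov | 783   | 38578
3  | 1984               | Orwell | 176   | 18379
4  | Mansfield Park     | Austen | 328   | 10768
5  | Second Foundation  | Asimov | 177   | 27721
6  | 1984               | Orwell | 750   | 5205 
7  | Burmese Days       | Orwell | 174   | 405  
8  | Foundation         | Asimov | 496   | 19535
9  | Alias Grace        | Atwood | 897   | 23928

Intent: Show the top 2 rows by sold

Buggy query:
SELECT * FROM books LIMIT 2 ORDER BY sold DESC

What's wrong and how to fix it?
Bug: LIMIT must come after ORDER BY

Fix: Sort with ORDER BY, then apply LIMIT

Corrected query:
SELECT * FROM books ORDER BY sold DESC LIMIT 2

Result:
id | title              | author | pages | sold 
---+--------------------+--------+-------+------
2  | The Caves of Steel | Asimov | 783   | 38578
5  | Second Foundation  | Asimov | 177   | 27721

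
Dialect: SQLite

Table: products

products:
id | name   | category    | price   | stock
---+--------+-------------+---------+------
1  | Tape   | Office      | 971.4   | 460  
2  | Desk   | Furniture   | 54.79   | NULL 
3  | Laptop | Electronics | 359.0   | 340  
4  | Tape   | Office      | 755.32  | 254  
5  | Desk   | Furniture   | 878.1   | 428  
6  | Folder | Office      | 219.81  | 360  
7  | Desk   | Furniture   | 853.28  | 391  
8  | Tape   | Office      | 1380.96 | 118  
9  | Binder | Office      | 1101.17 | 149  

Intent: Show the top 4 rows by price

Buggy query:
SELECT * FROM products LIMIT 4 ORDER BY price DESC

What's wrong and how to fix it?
Bug: LIMIT must come after ORDER BY

Fix: Sort with ORDER BY, then apply LIMIT

Corrected query:
SELECT * FROM products ORDER BY price DESC LIMIT 4

Result:
id | name   | category  | price   | stock
---+--------+-----------+---------+------
8  | Tape   | Office    | 1380.96 | 118  
9  | Binder | Office    | 1101.17 | 149  
1  | Tape   | Office    | 971.4   | 460  
5  | Desk   | Furniture | 878.1   | 428  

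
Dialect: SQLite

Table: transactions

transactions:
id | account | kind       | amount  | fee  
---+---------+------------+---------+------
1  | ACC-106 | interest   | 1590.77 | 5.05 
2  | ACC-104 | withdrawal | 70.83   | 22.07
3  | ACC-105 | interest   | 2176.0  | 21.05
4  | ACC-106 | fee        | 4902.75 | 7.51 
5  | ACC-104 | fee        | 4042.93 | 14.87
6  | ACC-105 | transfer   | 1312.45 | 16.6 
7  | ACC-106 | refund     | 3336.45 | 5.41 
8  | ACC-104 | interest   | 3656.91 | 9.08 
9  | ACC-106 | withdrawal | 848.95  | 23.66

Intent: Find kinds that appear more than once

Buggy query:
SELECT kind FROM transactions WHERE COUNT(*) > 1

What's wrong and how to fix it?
Bug: WHERE can't reference COUNT(*); aggregates are computed after WHERE

Fix: GROUP BY kind, then filter groups with HAVING COUNT(*) > 1

Corrected query:
SELECT kind FROM transactions GROUP BY kind HAVING COUNT(*) > 1

Result:
kind      
----------
fee       
interest  
withdrawal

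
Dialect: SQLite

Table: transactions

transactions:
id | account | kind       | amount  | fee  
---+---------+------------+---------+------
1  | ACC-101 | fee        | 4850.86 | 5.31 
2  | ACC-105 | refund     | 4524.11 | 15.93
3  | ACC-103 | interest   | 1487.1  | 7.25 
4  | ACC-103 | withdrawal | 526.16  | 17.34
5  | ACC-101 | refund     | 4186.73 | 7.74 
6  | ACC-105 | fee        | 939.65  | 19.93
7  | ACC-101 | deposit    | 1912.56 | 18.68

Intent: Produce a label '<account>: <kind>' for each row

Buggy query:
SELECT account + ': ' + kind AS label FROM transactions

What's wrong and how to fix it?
Bug: SQLite uses || for string concatenation; + coerces text to numbers (yielding 0)

Fix: Use the || operator for string concatenation

Corrected query:
SELECT account || ': ' || kind AS label FROM transactions

Result:
label              
-------------------
ACC-101: fee       
ACC-105: refund    
ACC-103: interest  
ACC-103: withdrawal
ACC-101: refund    
ACC-105: fee       
ACC-101: deposit   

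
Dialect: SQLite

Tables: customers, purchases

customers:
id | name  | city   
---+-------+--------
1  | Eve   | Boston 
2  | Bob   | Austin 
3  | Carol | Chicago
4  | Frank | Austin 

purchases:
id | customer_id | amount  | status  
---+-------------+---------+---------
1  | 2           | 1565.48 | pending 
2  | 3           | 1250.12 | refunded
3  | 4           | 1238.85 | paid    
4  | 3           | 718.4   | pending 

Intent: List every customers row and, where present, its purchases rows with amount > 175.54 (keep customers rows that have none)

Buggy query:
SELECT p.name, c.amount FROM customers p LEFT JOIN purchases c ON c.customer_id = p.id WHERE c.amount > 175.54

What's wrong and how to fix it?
Bug: Filtering c.amount in WHERE discards the NULL rows produced by LEFT JOIN, turning it into an inner join

Fix: Put 'c.amount > 175.54' in the JOIN's ON clause instead of WHERE

Corrected query:
SELECT p.name, c.amount FROM customers p LEFT JOIN purchases c ON c.customer_id = p.id AND c.amount > 175.54

Result:
name  | amount 
------+--------
Eve   | NULL   
Bob   | 1565.48
Carol | 718.4  
Carol | 1250.12
Frank | 1238.85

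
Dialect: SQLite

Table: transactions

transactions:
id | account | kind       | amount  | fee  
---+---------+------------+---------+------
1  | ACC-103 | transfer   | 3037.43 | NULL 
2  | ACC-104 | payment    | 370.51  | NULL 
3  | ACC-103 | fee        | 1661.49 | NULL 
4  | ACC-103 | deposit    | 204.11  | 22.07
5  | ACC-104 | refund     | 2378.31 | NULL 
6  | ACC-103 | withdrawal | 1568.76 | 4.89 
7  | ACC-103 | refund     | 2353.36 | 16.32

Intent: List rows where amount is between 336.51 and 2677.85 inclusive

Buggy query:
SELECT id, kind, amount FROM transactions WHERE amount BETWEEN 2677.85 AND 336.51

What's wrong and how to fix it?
Bug: BETWEEN expects the lower bound first; with 2677.85 AND 336.51 the range is empty

Fix: Swap the bounds so the smaller value comes first

Corrected query:
SELECT id, kind, amount FROM transactions WHERE amount BETWEEN 336.51 AND 2677.85

Result:
id | kind       | amount 
---+------------+--------
2  | payment    | 370.51 
3  | fee        | 1661.49
5  | refund     | 2378.31
6  | withdrawal | 1568.76
7  | refund     | 2353.36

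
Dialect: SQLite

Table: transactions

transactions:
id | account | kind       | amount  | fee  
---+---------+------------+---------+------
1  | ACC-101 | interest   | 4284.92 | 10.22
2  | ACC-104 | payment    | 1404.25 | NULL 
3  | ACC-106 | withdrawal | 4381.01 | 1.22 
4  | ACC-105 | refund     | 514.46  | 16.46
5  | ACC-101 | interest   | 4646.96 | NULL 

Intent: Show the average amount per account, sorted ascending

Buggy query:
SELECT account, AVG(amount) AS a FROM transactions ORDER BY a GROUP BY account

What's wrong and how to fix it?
Bug: ORDER BY appears before GROUP BY; SQL clause order requires GROUP BY first

Fix: Reorder: SELECT … FROM … GROUP BY … ORDER BY …

Corrected query:
SELECT account, AVG(amount) AS a FROM transactions GROUP BY account ORDER BY a

Result:
account | a      
--------+--------
ACC-105 | 514.46 
ACC-104 | 1404.25
ACC-106 | 4381.01
ACC-101 | 4465.94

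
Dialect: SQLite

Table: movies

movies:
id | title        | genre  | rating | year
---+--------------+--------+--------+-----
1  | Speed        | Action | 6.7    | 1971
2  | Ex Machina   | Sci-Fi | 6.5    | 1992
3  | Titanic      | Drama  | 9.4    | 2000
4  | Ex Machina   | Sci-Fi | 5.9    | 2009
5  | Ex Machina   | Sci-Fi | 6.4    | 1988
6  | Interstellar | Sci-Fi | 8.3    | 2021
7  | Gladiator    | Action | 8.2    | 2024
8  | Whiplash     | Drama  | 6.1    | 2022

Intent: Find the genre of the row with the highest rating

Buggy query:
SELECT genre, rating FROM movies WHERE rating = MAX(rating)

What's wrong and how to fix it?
Bug: WHERE is evaluated per row; an aggregate over the whole table isn't defined there

Fix: Use a subquery: WHERE rating = (SELECT MAX(rating) FROM movies)

Corrected query:
SELECT genre, rating FROM movies WHERE rating = (SELECT MAX(rating) FROM movies)

Result:
genre | rating
------+-------
Drama | 9.4   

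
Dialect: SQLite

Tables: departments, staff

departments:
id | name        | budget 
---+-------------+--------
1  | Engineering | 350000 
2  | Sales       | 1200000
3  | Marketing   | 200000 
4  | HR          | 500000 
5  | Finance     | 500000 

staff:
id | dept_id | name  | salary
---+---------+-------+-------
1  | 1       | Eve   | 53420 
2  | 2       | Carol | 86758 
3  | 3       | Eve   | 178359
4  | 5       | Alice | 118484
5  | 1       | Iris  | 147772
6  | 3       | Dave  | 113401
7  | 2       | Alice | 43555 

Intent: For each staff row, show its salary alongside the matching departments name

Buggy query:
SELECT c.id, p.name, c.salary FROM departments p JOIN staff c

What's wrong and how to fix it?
Bug: Missing join condition: each staff row is matched to all departments rows instead of just its own

Fix: Add ON c.dept_id = p.id to the JOIN

Corrected query:
SELECT c.id, p.name, c.salary FROM departments p JOIN staff c ON c.dept_id = p.id

Result:
id | name        | salary
---+-------------+-------
1  | Engineering | 53420 
2  | Sales       | 86758 
3  | Marketing   | 178359
4  | Finance     | 118484
5  | Engineering | 147772
6  | Marketing   | 113401
7  | Sales       | 43555 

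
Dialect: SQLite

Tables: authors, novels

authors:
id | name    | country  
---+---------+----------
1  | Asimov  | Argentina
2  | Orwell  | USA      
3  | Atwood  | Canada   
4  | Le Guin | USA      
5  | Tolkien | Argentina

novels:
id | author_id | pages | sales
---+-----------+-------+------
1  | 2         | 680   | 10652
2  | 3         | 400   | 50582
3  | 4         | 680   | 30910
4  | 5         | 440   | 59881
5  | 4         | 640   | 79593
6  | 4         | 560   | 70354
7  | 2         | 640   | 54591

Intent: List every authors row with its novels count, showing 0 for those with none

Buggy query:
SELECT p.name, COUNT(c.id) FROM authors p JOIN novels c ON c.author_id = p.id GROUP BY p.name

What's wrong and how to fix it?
Bug: An inner join excludes parents with zero children

Fix: Switch to LEFT JOIN to retain unmatched parent rows

Corrected query:
SELECT p.name, COUNT(c.id) FROM authors p LEFT JOIN novels c ON c.author_id = p.id GROUP BY p.name

Result:
name    | COUNT(c.id)
--------+------------
Asimov  | 0          
Atwood  | 1          
Le Guin | 3          
Orwell  | 2          
Tolkien | 1          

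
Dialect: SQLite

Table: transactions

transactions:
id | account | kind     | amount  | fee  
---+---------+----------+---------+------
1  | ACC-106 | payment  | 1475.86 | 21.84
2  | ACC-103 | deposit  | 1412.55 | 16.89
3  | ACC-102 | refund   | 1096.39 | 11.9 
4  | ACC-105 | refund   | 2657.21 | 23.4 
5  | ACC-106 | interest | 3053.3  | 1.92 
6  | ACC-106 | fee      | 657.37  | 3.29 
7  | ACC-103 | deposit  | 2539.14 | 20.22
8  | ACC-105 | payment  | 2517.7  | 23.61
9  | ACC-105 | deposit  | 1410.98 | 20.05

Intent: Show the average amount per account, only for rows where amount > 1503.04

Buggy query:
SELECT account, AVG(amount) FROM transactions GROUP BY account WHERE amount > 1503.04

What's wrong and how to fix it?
Bug: WHERE cannot follow GROUP BY

Fix: Move the WHERE clause before GROUP BY

Corrected query:
SELECT account, AVG(amount) FROM transactions WHERE amount > 1503.04 GROUP BY account

Result:
account | AVG(amount)
--------+------------
ACC-103 | 2539.14    
ACC-105 | 2587.455   
ACC-106 | 3053.3     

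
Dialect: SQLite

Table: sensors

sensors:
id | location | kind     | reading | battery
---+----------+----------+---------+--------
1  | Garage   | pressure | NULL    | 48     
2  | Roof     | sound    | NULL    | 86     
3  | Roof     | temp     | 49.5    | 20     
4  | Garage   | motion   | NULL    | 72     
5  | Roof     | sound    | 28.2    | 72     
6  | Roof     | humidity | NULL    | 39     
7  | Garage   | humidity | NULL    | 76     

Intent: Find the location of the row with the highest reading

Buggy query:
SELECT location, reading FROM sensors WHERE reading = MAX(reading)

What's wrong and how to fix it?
Bug: MAX(reading) is an aggregate and cannot be used directly in WHERE

Fix: Use a subquery: WHERE reading = (SELECT MAX(reading) FROM sensors)

Corrected query:
SELECT location, reading FROM sensors WHERE reading = (SELECT MAX(reading) FROM sensors)

Result:
location | reading
---------+--------
Roof     | 49.5   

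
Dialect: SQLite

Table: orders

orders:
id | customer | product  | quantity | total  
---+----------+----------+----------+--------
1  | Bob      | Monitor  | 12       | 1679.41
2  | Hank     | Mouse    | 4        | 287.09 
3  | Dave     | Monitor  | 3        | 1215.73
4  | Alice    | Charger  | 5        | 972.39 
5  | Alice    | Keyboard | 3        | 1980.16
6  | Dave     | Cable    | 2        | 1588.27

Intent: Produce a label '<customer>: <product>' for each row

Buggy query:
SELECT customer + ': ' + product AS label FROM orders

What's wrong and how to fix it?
Bug: SQLite uses || for string concatenation; + coerces text to numbers (yielding 0)

Fix: Use the || operator for string concatenation

Corrected query:
SELECT customer || ': ' || product AS label FROM orders

Result:
label          
---------------
Bob: Monitor   
Hank: Mouse    
Dave: Monitor  
Alice: Charger 
Alice: Keyboard
Dave: Cable    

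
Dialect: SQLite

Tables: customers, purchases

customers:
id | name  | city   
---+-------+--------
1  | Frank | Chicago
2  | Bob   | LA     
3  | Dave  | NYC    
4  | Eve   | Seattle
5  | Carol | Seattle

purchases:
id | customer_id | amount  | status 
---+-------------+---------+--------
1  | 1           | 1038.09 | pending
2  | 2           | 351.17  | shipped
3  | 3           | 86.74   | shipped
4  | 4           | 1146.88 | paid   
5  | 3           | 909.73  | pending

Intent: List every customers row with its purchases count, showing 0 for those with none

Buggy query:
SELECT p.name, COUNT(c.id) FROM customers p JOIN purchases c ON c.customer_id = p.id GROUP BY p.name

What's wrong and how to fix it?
Bug: INNER JOIN drops customers rows that have no matching purchases rows

Fix: Switch to LEFT JOIN to retain unmatched parent rows

Corrected query:
SELECT p.name, COUNT(c.id) FROM customers p LEFT JOIN purchases c ON c.customer_id = p.id GROUP BY p.name

Result:
name  | COUNT(c.id)
------+------------
Bob   | 1          
Carol | 0          
Dave  | 2          
Eve   | 1          
Frank | 1          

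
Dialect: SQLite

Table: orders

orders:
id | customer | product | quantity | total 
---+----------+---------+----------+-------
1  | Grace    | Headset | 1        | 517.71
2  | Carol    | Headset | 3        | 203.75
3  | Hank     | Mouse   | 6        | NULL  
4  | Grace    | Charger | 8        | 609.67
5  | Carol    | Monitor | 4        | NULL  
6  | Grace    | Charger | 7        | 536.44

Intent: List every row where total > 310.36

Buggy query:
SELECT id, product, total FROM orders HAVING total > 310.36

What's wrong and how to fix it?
Bug: This is a non-aggregate query (no GROUP BY, no aggregates), so in SQLite the HAVING clause is invalid here; a row-level condition belongs in WHERE

Fix: Use WHERE for row-level filtering

Corrected query:
SELECT id, product, total FROM orders WHERE total > 310.36

Result:
id | product | total 
---+---------+-------
1  | Headset | 517.71
4  | Charger | 609.67
6  | Charger | 536.44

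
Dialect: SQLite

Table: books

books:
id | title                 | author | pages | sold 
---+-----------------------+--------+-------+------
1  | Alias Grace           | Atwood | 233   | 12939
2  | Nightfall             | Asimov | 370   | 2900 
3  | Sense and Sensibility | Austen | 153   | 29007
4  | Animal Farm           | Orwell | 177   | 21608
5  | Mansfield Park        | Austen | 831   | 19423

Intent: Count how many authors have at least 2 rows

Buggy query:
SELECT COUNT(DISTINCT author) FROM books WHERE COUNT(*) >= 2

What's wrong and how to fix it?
Bug: WHERE filters individual rows, not groups, so a group-level COUNT is invalid there

Fix: Group first with HAVING COUNT(*) >= 2, then COUNT the resulting groups

Corrected query:
SELECT COUNT(*) FROM (SELECT author FROM books GROUP BY author HAVING COUNT(*) >= 2)

Result:
COUNT(*)
--------
1       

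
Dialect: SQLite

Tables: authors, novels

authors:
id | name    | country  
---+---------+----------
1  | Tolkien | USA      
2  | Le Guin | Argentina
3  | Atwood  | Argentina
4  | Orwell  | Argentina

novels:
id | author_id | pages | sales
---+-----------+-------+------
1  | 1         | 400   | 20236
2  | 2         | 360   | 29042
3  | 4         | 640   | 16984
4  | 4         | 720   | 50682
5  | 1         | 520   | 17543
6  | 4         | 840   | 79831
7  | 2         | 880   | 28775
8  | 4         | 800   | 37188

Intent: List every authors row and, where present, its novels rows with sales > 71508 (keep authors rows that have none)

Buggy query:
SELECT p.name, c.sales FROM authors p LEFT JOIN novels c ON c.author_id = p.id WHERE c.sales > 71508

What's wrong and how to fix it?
Bug: A WHERE condition on the right-hand table after LEFT JOIN drops unmatched parents

Fix: Move the right-table condition into the ON clause so unmatched parents are kept

Corrected query:
SELECT p.name, c.sales FROM authors p LEFT JOIN novels c ON c.author_id = p.id AND c.sales > 71508

Result:
name    | sales
--------+------
Tolkien | NULL 
Le Guin | NULL 
Atwood  | NULL 
Orwell  | 79831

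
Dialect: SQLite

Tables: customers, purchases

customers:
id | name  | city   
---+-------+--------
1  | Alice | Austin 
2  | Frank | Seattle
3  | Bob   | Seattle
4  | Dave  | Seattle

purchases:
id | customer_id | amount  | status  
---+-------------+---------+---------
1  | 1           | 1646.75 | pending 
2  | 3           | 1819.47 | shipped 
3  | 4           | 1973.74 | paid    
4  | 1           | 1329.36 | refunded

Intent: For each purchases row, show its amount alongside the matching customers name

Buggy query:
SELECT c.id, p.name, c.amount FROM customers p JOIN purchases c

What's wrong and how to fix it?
Bug: JOIN with no ON clause produces a cartesian product; every purchases row pairs with every customers row

Fix: Specify the join condition linking the foreign key to the parent id

Corrected query:
SELECT c.id, p.name, c.amount FROM customers p JOIN purchases c ON c.customer_id = p.id

Result:
id | name  | amount 
---+-------+--------
1  | Alice | 1646.75
2  | Bob   | 1819.47
3  | Dave  | 1973.74
4  | Alice | 1329.36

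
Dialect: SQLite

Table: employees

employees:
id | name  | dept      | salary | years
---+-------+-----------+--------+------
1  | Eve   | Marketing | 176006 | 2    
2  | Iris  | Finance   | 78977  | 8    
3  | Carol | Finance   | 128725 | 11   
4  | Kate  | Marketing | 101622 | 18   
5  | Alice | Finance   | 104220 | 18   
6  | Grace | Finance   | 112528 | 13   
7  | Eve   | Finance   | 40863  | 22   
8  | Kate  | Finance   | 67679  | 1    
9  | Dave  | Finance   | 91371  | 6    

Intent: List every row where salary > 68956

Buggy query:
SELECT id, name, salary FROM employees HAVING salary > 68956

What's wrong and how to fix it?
Bug: HAVING filters the output of aggregation, but this query has no GROUP BY and no aggregate functions, so SQLite rejects it (HAVING clause on a non-aggregate query); the condition here is per row

Fix: Replace HAVING with WHERE since the condition applies to individual rows

Corrected query:
SELECT id, name, salary FROM employees WHERE salary > 68956

Result:
id | name  | salary
---+-------+-------
1  | Eve   | 176006
2  | Iris  | 78977 
3  | Carol | 128725
4  | Kate  | 101622
5  | Alice | 104220
6  | Grace | 112528
9  | Dave  | 91371 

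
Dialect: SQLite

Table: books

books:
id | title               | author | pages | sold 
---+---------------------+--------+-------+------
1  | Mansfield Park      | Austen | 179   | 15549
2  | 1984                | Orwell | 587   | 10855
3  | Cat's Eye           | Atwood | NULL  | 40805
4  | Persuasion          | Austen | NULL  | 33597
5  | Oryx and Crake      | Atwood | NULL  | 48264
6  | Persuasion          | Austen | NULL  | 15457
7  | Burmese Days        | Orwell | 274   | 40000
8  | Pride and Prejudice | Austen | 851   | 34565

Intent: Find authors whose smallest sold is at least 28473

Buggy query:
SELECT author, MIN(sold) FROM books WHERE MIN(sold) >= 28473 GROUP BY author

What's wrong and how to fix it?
Bug: MIN() in WHERE is a misuse of aggregate

Fix: Replace WHERE with HAVING after the GROUP BY

Corrected query:
SELECT author, MIN(sold) FROM books GROUP BY author HAVING MIN(sold) >= 28473

Result:
author | MIN(sold)
-------+----------
Atwood | 40805    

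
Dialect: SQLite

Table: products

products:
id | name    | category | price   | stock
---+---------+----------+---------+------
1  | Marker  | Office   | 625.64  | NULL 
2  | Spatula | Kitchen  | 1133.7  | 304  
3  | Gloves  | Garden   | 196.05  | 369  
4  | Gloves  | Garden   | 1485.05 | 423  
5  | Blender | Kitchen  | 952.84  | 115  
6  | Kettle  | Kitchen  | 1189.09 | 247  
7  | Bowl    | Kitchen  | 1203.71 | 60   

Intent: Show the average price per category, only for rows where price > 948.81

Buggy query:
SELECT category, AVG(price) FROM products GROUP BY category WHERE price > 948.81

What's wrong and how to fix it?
Bug: Row-level WHERE must come before GROUP BY in the clause order

Fix: Move the WHERE clause before GROUP BY

Corrected query:
SELECT category, AVG(price) FROM products WHERE price > 948.81 GROUP BY category

Result:
category | AVG(price)
---------+-----------
Garden   | 1485.05   
Kitchen  | 1119.835  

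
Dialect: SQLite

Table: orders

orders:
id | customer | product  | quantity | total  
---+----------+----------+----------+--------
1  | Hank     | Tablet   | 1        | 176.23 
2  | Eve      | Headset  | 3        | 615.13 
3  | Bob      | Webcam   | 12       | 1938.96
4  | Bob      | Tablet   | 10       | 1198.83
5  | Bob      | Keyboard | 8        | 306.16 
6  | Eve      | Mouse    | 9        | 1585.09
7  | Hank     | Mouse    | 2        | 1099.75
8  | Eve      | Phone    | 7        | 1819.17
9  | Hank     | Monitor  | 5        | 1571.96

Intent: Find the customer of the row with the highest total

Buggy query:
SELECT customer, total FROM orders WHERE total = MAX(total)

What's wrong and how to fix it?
Bug: WHERE is evaluated per row; an aggregate over the whole table isn't defined there

Fix: Wrap MAX in a scalar subquery so WHERE compares against a single value

Corrected query:
SELECT customer, total FROM orders WHERE total = (SELECT MAX(total) FROM orders)

Result:
customer | total  
---------+--------
Bob      | 1938.96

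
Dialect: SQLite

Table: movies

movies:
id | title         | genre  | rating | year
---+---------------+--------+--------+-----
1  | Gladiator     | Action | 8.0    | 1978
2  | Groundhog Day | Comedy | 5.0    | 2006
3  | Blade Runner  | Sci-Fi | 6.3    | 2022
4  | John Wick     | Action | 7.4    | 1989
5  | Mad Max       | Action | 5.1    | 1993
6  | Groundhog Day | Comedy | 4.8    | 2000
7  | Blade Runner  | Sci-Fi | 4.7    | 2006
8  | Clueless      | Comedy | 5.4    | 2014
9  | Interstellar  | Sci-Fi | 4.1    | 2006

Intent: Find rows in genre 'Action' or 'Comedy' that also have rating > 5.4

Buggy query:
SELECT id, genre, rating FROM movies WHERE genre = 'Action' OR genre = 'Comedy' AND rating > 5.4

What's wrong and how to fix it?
Bug: Without parentheses, AND is evaluated before OR, so the rating filter only applies to the 'Comedy' branch

Fix: Group the OR with parentheses (or use IN), then AND the threshold

Corrected query:
SELECT id, genre, rating FROM movies WHERE (genre = 'Action' OR genre = 'Comedy') AND rating > 5.4

Result:
id | genre  | rating
---+--------+-------
1  | Action | 8     
4  | Action | 7.4   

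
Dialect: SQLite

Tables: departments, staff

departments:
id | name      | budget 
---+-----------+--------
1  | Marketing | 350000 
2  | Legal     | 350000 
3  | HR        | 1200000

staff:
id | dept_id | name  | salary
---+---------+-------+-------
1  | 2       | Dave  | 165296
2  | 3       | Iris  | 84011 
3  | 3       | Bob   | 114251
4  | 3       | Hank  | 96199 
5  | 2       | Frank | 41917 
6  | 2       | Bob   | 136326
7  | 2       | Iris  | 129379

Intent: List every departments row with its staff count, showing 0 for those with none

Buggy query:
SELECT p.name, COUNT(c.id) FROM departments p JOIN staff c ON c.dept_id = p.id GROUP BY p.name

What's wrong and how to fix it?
Bug: An inner join excludes parents with zero children

Fix: Switch to LEFT JOIN to retain unmatched parent rows

Corrected query:
SELECT p.name, COUNT(c.id) FROM departments p LEFT JOIN staff c ON c.dept_id = p.id GROUP BY p.name

Result:
name      | COUNT(c.id)
----------+------------
HR        | 3          
Legal     | 4          
Marketing | 0          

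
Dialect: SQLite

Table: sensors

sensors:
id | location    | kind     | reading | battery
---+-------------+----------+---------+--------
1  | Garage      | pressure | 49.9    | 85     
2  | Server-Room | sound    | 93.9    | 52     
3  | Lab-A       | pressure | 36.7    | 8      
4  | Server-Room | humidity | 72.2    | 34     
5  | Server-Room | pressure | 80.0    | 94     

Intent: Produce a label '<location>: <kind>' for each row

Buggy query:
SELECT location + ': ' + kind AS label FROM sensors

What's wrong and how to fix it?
Bug: SQLite uses || for string concatenation; + coerces text to numbers (yielding 0)

Fix: Replace + with || to concatenate text

Corrected query:
SELECT location || ': ' || kind AS label FROM sensors

Result:
label                
---------------------
Garage: pressure     
Server-Room: sound   
Lab-A: pressure      
Server-Room: humidity
Server-Room: pressure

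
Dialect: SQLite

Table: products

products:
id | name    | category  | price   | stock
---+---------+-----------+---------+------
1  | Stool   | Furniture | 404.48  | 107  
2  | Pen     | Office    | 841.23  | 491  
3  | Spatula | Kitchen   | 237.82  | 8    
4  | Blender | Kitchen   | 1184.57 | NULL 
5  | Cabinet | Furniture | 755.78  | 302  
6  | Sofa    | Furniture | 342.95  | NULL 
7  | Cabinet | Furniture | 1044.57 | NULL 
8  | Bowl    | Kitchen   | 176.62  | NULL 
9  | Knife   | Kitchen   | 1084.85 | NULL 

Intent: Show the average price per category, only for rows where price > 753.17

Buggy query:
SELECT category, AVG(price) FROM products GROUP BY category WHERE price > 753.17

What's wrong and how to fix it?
Bug: WHERE cannot follow GROUP BY

Fix: Move the WHERE clause before GROUP BY

Corrected query:
SELECT category, AVG(price) FROM products WHERE price > 753.17 GROUP BY category

Result:
category  | AVG(price)
----------+-----------
Furniture | 900.175   
Kitchen   | 1134.71   
Office    | 841.23    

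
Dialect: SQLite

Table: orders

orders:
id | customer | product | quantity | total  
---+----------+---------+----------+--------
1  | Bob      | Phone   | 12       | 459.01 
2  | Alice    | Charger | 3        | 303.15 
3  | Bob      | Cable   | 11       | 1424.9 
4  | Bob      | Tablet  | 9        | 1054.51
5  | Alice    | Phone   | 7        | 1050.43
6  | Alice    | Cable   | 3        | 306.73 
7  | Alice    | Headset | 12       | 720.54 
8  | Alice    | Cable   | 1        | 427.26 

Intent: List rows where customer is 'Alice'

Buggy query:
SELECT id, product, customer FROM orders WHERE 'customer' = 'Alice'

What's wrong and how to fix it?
Bug: Single quotes denote string literals in SQL; the column name is being compared as a constant string

Fix: Reference the column as customer without single quotes

Corrected query:
SELECT id, product, customer FROM orders WHERE customer = 'Alice'

Result:
id | product | customer
---+---------+---------
2  | Charger | Alice   
5  | Phone   | Alice   
6  | Cable   | Alice   
7  | Headset | Alice   
8  | Cable   | Alice   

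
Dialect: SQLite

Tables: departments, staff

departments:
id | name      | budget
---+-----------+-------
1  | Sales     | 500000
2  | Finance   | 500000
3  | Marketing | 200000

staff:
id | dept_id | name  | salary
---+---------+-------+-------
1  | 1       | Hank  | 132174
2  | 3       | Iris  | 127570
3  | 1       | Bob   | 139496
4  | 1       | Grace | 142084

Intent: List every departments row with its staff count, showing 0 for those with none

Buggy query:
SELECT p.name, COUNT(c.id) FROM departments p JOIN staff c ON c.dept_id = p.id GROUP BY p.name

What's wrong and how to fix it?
Bug: INNER JOIN drops departments rows that have no matching staff rows

Fix: Switch to LEFT JOIN to retain unmatched parent rows

Corrected query:
SELECT p.name, COUNT(c.id) FROM departments p LEFT JOIN staff c ON c.dept_id = p.id GROUP BY p.name

Result:
name      | COUNT(c.id)
----------+------------
Finance   | 0          
Marketing | 1          
Sales     | 3          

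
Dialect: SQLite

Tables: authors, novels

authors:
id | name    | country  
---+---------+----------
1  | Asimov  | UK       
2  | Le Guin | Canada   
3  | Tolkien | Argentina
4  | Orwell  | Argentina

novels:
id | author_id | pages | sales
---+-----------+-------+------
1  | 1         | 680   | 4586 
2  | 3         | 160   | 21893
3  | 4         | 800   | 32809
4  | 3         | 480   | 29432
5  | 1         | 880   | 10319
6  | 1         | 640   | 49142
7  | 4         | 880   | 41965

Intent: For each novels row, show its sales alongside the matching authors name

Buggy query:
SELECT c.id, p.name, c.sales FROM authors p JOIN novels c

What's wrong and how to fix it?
Bug: JOIN with no ON clause produces a cartesian product; every novels row pairs with every authors row

Fix: Specify the join condition linking the foreign key to the parent id

Corrected query:
SELECT c.id, p.name, c.sales FROM authors p JOIN novels c ON c.author_id = p.id

Result:
id | name    | sales
---+---------+------
1  | Asimov  | 4586 
2  | Tolkien | 21893
3  | Orwell  | 32809
4  | Tolkien | 29432
5  | Asimov  | 10319
6  | Asimov  | 49142
7  | Orwell  | 41965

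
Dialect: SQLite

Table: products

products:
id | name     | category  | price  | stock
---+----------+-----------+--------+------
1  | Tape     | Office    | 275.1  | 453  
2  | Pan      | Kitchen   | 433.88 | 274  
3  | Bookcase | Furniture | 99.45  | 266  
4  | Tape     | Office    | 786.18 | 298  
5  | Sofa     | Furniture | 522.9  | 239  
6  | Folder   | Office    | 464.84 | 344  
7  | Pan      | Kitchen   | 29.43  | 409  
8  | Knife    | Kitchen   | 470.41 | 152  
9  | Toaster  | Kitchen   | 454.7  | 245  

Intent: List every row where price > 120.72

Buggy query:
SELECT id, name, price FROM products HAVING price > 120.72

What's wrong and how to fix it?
Bug: This is a non-aggregate query (no GROUP BY, no aggregates), so in SQLite the HAVING clause is invalid here; a row-level condition belongs in WHERE

Fix: Replace HAVING with WHERE since the condition applies to individual rows

Corrected query:
SELECT id, name, price FROM products WHERE price > 120.72

Result:
id | name    | price 
---+---------+-------
1  | Tape    | 275.1 
2  | Pan     | 433.88
4  | Tape    | 786.18
5  | Sofa    | 522.9 
6  | Folder  | 464.84
8  | Knife   | 470.41
9  | Toaster | 454.7 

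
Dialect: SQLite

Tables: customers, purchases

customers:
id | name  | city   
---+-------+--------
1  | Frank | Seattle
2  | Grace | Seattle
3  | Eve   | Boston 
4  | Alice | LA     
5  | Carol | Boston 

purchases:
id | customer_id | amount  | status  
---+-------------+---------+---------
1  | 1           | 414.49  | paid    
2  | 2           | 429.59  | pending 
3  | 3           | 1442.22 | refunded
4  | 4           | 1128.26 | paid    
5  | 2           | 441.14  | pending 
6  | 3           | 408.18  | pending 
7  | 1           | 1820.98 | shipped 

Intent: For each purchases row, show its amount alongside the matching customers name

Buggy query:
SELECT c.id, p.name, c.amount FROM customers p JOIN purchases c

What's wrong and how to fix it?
Bug: JOIN with no ON clause produces a cartesian product; every purchases row pairs with every customers row

Fix: Add ON c.customer_id = p.id to the JOIN

Corrected query:
SELECT c.id, p.name, c.amount FROM customers p JOIN purchases c ON c.customer_id = p.id

Result:
id | name  | amount 
---+-------+--------
1  | Frank | 414.49 
2  | Grace | 429.59 
3  | Eve   | 1442.22
4  | Alice | 1128.26
5  | Grace | 441.14 
6  | Eve   | 408.18 
7  | Frank | 1820.98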